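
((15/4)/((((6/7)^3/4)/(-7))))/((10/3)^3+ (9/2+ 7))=-36015/10484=-3.44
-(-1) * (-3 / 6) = -1 / 2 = -0.50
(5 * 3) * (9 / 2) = 135 / 2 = 67.50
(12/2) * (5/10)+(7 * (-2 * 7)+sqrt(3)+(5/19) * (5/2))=-3585/38+sqrt(3)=-92.61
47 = 47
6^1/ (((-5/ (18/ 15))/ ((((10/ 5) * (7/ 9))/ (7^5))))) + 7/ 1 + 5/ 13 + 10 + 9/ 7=14568821/ 780325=18.67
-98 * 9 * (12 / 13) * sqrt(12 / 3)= -21168 / 13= -1628.31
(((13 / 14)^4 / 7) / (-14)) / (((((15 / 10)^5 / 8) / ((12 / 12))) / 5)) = -1142440 / 28588707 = -0.04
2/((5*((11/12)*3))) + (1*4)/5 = 52/55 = 0.95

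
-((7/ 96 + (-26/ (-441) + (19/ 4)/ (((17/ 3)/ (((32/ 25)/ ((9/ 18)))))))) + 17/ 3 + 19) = -161601869/ 5997600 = -26.94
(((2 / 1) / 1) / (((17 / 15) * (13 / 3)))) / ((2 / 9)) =405 / 221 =1.83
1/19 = 0.05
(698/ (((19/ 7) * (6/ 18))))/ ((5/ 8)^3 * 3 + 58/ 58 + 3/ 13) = 97563648/ 248273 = 392.97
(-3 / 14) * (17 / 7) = -51 / 98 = -0.52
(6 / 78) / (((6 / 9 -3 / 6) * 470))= 3 / 3055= 0.00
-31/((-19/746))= 23126/19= 1217.16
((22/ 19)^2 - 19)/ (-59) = 6375/ 21299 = 0.30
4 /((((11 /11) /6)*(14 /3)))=36 /7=5.14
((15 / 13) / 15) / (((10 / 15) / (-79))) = -237 / 26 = -9.12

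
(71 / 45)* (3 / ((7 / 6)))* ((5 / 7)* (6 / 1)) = 852 / 49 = 17.39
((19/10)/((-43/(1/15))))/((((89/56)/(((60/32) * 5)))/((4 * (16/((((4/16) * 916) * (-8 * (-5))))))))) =-532/4381915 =-0.00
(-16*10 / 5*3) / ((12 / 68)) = -544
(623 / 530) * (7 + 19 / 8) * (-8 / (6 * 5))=-623 / 212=-2.94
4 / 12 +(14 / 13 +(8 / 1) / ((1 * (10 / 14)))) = 2459 / 195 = 12.61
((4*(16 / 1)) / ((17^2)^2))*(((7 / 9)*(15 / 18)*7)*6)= 15680 / 751689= 0.02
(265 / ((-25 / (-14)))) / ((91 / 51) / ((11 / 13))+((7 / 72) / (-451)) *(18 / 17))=9752424 / 138565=70.38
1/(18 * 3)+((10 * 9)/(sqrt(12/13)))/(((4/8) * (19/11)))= 1/54+330 * sqrt(39)/19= 108.48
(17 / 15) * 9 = 51 / 5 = 10.20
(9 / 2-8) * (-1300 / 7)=650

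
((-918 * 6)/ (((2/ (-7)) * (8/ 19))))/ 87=61047/ 116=526.27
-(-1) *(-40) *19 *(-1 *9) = 6840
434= 434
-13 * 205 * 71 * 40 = -7568600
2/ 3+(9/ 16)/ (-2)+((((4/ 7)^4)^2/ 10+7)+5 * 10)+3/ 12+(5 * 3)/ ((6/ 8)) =77.64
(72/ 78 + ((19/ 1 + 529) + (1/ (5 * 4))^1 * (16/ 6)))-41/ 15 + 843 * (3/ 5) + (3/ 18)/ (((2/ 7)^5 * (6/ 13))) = 92984891/ 74880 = 1241.79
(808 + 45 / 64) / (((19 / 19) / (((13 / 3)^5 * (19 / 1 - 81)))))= -595727365831 / 7776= -76611029.56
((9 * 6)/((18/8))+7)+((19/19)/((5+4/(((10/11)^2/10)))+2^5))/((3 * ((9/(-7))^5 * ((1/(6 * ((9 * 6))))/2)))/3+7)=1778511573/57368243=31.00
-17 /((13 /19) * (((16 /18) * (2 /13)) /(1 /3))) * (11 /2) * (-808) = 1076559 /4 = 269139.75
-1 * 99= -99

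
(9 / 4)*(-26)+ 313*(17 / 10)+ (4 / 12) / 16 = 113669 / 240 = 473.62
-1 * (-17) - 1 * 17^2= -272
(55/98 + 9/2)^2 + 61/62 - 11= 2322227/148862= 15.60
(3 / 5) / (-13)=-0.05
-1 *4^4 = -256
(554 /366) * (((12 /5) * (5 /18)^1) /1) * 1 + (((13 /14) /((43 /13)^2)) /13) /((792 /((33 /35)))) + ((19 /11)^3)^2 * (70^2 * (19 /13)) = 17428857283864544225371 /91642047942004560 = 190184.07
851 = 851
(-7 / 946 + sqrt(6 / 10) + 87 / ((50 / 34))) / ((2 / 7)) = 7 * sqrt(15) / 10 + 9792713 / 47300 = 209.75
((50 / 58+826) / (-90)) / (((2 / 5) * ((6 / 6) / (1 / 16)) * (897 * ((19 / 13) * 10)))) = -7993 / 72996480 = -0.00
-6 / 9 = -2 / 3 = -0.67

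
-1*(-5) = 5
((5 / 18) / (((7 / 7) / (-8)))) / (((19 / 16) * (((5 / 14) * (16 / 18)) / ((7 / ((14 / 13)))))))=-728 / 19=-38.32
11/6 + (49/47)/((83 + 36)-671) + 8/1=255067/25944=9.83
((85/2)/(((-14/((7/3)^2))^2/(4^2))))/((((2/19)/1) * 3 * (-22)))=-79135/5346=-14.80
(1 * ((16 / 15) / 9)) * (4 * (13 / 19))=832 / 2565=0.32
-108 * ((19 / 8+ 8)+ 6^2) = -10017 / 2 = -5008.50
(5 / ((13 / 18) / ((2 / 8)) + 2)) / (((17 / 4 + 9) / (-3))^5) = -0.00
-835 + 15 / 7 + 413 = -2939 / 7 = -419.86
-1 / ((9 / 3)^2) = -0.11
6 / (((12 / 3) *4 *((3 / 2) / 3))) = 3 / 4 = 0.75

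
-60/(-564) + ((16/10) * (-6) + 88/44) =-1761/235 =-7.49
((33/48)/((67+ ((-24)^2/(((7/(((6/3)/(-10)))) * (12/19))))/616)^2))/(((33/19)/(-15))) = -689987375/521001014416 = -0.00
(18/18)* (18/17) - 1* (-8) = 154/17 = 9.06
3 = 3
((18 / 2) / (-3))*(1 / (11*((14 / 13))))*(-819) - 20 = 4123 / 22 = 187.41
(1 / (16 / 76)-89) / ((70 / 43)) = -14491 / 280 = -51.75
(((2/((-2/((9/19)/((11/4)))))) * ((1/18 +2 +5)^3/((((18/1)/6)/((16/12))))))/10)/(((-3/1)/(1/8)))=2048383/18283320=0.11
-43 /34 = -1.26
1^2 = 1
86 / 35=2.46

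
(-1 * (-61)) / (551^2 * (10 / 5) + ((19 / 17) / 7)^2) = 863821 / 8598587883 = 0.00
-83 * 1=-83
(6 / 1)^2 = 36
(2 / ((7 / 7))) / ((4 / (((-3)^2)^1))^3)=729 / 32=22.78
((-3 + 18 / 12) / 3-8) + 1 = -15 / 2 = -7.50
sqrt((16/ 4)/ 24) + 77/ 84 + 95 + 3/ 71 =sqrt(6)/ 6 + 81757/ 852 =96.37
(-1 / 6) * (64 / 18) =-0.59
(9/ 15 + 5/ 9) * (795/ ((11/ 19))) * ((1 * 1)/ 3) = 52364/ 99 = 528.93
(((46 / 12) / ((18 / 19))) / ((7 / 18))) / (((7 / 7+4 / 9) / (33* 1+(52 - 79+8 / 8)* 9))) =-263511 / 182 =-1447.86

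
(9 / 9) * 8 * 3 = 24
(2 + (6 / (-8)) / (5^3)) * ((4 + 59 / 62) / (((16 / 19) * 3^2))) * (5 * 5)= 5815501 / 178560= 32.57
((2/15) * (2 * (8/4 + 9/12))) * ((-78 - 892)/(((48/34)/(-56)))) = 253946/9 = 28216.22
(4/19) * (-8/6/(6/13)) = -104/171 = -0.61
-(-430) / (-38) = -215 / 19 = -11.32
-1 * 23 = -23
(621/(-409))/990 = -69/44990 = -0.00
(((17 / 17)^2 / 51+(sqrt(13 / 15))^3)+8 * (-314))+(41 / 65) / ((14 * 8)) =-932645989 / 371280+13 * sqrt(195) / 225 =-2511.17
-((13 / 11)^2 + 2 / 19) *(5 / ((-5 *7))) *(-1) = -3453 / 16093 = -0.21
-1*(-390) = 390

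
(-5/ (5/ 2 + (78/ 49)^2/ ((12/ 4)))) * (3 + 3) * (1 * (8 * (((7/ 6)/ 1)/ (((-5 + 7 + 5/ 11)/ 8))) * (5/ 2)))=-295803200/ 433647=-682.13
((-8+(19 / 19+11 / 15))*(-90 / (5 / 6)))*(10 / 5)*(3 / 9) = 451.20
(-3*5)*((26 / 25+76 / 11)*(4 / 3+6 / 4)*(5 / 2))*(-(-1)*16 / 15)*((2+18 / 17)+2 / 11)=-1766288 / 605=-2919.48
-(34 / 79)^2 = -1156 / 6241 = -0.19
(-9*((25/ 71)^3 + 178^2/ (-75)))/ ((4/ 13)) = 442216329711/ 35791100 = 12355.48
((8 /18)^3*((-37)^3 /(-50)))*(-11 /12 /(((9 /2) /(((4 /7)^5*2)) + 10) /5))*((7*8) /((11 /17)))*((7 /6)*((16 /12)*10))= -44243562266624 /3783525309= -11693.74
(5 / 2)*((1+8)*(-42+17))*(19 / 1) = -21375 / 2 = -10687.50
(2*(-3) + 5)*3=-3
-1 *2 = -2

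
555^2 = 308025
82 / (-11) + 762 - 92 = 7288 / 11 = 662.55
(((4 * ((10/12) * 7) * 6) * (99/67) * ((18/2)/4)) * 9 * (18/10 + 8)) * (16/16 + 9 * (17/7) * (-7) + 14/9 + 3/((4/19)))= -1498420539/268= -5591121.41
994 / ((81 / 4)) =3976 / 81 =49.09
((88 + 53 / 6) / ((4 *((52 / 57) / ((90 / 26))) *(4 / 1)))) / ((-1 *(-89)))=496755 / 1925248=0.26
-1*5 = -5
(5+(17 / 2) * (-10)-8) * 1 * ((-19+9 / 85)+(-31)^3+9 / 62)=6912284588 / 2635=2623257.91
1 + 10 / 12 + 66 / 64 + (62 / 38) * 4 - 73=-116023 / 1824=-63.61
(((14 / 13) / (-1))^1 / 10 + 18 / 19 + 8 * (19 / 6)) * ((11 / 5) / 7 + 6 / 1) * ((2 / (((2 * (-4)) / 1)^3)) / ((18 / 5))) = -235501 / 1313280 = -0.18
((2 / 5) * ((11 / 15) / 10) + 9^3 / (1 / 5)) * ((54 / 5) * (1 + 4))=196831.58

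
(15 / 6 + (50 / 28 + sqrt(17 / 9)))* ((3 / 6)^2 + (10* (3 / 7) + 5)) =89* sqrt(17) / 28 + 4005 / 98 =53.97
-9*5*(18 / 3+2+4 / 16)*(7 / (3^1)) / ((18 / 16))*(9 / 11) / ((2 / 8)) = -2520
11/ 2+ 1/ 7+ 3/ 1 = 121/ 14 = 8.64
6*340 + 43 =2083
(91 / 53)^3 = 753571 / 148877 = 5.06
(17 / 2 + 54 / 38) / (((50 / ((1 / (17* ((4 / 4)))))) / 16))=1508 / 8075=0.19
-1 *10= -10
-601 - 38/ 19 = -603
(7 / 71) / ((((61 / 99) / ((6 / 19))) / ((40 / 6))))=27720 / 82289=0.34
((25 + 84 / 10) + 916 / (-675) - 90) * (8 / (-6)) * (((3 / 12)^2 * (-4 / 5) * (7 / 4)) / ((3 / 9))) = -273847 / 13500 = -20.28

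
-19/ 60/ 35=-19/ 2100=-0.01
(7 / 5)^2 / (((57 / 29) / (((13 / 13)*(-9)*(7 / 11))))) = -29841 / 5225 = -5.71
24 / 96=1 / 4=0.25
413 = 413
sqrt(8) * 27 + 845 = 921.37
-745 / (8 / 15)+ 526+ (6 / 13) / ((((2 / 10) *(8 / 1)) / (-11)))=-90901 / 104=-874.05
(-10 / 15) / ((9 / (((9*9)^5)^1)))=-258280326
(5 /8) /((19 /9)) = 0.30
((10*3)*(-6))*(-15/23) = 2700/23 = 117.39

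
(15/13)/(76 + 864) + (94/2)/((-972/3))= -14237/98982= -0.14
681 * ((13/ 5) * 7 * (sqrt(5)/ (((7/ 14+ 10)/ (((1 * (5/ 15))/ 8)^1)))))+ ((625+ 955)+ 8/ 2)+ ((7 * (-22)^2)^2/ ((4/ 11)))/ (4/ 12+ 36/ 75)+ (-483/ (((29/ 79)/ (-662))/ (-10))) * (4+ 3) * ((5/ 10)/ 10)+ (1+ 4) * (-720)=2951 * sqrt(5)/ 60+ 63259479087/ 1769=35760132.07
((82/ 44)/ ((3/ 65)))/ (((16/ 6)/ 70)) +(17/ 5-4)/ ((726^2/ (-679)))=1862236733/ 1756920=1059.94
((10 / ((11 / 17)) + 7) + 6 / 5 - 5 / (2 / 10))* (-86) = 6364 / 55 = 115.71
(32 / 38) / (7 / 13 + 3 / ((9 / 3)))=0.55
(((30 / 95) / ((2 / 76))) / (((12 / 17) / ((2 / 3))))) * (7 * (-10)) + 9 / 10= -23773 / 30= -792.43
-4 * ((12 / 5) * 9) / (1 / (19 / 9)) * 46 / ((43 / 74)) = -3104448 / 215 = -14439.29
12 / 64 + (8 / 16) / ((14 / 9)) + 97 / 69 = 14797 / 7728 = 1.91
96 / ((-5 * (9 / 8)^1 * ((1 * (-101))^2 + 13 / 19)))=-608 / 363435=-0.00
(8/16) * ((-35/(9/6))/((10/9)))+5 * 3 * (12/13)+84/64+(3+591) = 124521/208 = 598.66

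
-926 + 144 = -782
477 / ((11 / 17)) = 8109 / 11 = 737.18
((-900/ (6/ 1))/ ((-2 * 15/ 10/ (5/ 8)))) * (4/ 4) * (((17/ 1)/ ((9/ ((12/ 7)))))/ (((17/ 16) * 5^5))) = 16/ 525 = 0.03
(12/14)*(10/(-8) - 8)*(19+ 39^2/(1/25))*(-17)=5127787.71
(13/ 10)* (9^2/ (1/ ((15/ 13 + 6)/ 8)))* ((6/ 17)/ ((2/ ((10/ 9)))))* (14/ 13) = 17577/ 884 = 19.88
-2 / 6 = -1 / 3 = -0.33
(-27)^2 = 729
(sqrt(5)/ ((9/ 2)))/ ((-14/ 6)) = -2 * sqrt(5)/ 21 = -0.21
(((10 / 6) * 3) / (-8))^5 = -3125 / 32768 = -0.10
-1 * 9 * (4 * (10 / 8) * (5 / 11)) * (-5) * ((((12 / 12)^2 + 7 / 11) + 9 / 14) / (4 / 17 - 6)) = -6712875 / 166012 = -40.44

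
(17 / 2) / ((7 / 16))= 136 / 7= 19.43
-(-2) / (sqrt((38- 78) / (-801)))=3 * sqrt(890) / 10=8.95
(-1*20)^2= 400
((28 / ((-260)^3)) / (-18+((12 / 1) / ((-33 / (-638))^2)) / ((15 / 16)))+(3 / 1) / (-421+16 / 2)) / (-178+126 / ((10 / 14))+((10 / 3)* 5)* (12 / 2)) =-188490305473 / 2553364956571520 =-0.00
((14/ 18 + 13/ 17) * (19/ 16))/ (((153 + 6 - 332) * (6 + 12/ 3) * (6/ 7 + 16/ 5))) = -7847/ 30068784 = -0.00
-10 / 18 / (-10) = 1 / 18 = 0.06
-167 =-167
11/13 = 0.85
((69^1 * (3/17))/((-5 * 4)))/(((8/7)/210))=-111.87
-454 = -454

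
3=3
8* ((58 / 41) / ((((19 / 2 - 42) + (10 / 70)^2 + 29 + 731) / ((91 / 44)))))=1034488 / 32154947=0.03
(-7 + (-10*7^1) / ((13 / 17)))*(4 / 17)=-5124 / 221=-23.19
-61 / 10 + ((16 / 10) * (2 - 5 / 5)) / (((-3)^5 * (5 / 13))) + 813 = 9803627 / 12150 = 806.88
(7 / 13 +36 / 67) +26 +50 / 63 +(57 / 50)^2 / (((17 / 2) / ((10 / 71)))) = 230908251502 / 8278963875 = 27.89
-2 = -2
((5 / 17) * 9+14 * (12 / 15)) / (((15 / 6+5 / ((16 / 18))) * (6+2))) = 1177 / 5525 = 0.21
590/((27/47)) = 27730/27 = 1027.04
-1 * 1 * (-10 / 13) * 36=360 / 13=27.69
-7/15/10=-7/150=-0.05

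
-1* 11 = -11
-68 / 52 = -17 / 13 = -1.31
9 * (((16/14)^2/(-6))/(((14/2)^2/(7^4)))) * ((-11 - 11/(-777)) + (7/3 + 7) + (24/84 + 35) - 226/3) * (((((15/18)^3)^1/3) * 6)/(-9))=-32401000/62937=-514.82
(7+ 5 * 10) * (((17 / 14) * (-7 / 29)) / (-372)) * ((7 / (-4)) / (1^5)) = -2261 / 28768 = -0.08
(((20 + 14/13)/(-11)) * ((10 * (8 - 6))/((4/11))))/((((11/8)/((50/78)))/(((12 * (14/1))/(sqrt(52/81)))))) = -69048000 * sqrt(13)/24167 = -10301.49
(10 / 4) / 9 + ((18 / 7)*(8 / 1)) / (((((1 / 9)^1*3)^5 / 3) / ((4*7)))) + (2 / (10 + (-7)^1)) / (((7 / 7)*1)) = 7558289 / 18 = 419904.94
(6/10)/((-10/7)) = -21/50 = -0.42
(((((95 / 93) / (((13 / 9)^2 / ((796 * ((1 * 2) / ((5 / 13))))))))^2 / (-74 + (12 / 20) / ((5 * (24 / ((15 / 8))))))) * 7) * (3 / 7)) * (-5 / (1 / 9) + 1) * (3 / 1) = 84521271405035520 / 3845357893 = 21980079.29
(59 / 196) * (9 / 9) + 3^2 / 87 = 2299 / 5684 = 0.40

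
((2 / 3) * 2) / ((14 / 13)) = 26 / 21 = 1.24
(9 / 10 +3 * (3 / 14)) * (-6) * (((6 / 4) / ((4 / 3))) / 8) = -729 / 560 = -1.30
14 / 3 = 4.67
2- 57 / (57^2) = 113 / 57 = 1.98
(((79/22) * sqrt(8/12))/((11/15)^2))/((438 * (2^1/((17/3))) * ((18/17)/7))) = 3995425 * sqrt(6)/41974416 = 0.23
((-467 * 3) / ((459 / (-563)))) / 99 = 262921 / 15147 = 17.36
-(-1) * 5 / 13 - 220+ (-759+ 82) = -11656 / 13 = -896.62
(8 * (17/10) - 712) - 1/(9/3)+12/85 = -178141/255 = -698.59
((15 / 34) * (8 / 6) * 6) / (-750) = -2 / 425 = -0.00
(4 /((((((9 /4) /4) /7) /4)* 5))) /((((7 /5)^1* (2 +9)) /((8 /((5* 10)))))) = 1024 /2475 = 0.41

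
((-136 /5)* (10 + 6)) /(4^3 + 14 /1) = -1088 /195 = -5.58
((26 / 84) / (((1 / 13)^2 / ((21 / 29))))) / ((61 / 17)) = 37349 / 3538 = 10.56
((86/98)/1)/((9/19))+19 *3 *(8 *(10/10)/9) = 23161/441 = 52.52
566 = 566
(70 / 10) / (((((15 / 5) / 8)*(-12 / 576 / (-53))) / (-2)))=-94976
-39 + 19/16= -605/16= -37.81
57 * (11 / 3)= 209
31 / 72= 0.43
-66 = -66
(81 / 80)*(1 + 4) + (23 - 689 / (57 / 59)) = -624823 / 912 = -685.11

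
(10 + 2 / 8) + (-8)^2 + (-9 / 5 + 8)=1609 / 20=80.45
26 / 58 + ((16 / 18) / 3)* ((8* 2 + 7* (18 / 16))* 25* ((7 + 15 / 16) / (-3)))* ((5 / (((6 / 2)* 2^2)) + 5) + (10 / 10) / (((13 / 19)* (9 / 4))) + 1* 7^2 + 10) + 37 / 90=-2677530332747 / 87946560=-30444.97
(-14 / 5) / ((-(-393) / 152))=-2128 / 1965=-1.08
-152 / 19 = -8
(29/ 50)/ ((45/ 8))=116/ 1125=0.10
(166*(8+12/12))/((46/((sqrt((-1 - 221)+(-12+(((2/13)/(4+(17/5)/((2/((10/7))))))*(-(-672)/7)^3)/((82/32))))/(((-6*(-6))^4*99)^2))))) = 83*sqrt(57021635190)/188309805705714401280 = 0.00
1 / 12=0.08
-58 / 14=-29 / 7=-4.14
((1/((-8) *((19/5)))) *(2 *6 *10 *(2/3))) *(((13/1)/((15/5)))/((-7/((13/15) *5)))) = 8450/1197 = 7.06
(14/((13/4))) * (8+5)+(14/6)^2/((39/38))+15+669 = 261602/351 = 745.30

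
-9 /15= -3 /5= -0.60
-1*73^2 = -5329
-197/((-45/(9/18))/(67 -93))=-2561/45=-56.91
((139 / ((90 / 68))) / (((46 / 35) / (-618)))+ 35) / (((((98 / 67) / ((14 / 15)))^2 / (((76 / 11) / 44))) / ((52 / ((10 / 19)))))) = -20495248359482 / 65748375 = -311722.51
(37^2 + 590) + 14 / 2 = 1966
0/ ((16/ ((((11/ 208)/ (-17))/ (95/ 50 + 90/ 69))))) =0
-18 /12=-3 /2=-1.50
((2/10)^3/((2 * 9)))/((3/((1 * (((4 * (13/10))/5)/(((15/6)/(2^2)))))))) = 104/421875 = 0.00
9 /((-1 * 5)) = -1.80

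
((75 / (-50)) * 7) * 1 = -21 / 2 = -10.50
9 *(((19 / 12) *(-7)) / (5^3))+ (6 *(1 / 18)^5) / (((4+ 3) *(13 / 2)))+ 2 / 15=-1190519569 / 1791153000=-0.66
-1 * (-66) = 66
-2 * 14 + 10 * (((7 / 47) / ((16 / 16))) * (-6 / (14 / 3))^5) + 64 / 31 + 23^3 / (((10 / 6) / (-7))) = -894374322189 / 17491285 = -51132.57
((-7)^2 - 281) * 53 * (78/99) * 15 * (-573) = 915929040/11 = 83266276.36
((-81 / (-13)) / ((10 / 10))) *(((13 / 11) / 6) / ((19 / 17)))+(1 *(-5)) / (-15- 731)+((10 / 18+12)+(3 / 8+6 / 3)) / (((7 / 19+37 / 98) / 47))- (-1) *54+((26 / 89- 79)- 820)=33686541951719 / 346936402692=97.10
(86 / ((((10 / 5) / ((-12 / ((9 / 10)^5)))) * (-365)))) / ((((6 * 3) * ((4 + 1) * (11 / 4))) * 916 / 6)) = 688000 / 10858343463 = 0.00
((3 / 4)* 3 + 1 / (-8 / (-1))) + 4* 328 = 1314.38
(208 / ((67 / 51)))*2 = 21216 / 67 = 316.66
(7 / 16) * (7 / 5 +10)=399 / 80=4.99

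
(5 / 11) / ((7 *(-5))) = -1 / 77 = -0.01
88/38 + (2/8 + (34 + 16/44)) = 30873/836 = 36.93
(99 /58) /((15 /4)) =66 /145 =0.46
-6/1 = -6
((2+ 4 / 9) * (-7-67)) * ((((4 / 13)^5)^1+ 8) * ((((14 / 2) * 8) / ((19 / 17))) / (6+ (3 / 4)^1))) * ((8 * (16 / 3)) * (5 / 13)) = -1309921428766720 / 7428459051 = -176338.24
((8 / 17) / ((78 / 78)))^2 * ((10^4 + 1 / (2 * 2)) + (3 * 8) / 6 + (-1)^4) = 640336 / 289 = 2215.70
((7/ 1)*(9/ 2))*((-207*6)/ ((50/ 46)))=-899829/ 25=-35993.16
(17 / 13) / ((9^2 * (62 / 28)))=0.01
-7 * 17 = -119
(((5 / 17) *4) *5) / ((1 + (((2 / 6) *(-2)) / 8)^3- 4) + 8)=172800 / 146863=1.18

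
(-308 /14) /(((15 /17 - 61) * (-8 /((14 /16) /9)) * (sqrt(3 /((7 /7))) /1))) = -187 * sqrt(3) /126144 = -0.00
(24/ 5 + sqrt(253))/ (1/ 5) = 24 + 5 *sqrt(253) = 103.53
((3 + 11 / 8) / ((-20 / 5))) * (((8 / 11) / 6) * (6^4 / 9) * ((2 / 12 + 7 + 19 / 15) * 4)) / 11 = -644 / 11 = -58.55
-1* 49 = -49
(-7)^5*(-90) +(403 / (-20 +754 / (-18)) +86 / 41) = 34543830505 / 22837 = 1512625.59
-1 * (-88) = 88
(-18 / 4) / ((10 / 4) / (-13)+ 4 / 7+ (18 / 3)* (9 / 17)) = -4641 / 3667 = -1.27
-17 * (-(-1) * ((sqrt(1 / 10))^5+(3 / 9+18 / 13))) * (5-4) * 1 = -1139 / 39-17 * sqrt(10) / 1000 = -29.26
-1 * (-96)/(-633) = -32/211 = -0.15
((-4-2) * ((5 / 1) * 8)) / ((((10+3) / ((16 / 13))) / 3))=-11520 / 169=-68.17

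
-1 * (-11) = 11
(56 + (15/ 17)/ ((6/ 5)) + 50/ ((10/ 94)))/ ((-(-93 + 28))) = 17909/ 2210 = 8.10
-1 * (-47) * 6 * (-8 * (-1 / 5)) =2256 / 5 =451.20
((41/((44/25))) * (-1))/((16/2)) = -1025/352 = -2.91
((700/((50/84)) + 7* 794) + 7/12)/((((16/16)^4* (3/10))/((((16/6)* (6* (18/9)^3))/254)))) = 12930400/1143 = 11312.69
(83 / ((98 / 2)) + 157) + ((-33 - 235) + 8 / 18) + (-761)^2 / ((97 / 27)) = 6890936971 / 42777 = 161089.77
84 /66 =14 /11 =1.27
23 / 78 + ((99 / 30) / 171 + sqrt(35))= 388 / 1235 + sqrt(35)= 6.23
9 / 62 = 0.15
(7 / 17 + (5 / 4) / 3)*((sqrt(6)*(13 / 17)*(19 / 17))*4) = 41743*sqrt(6) / 14739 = 6.94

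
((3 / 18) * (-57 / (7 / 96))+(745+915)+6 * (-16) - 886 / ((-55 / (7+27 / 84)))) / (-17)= -238955 / 2618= -91.27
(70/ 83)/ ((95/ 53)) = 742/ 1577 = 0.47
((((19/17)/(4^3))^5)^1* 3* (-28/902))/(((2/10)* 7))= -37141485/343788245047312384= -0.00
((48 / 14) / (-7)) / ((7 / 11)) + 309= 105723 / 343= 308.23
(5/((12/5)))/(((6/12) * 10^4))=1/2400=0.00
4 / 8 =1 / 2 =0.50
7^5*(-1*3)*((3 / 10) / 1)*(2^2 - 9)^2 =-378157.50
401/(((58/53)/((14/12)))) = 427.50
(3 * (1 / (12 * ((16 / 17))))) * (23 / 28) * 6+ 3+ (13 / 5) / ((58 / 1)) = 565669 / 129920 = 4.35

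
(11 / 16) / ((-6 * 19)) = -11 / 1824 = -0.01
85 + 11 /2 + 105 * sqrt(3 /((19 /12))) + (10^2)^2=630 * sqrt(19) /19 + 20181 /2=10235.03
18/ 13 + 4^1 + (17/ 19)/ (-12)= 15739/ 2964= 5.31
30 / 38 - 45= -840 / 19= -44.21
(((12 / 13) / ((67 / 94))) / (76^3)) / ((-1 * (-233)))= 141 / 11135888296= 0.00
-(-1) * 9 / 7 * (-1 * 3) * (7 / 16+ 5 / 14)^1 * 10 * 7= -12015 / 56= -214.55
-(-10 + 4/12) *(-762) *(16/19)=-117856/19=-6202.95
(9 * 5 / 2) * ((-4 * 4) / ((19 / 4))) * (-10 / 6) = 2400 / 19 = 126.32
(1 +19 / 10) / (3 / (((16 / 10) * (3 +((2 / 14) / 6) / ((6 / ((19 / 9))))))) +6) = 197867 / 451905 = 0.44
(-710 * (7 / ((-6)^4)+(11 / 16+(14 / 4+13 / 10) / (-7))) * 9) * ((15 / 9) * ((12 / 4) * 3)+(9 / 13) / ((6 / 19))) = -1724377 / 2184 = -789.55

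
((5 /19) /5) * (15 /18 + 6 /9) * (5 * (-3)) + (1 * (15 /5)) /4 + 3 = 195 /76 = 2.57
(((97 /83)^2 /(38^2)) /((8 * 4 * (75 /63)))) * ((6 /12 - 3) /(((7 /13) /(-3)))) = 1100853 /3183269120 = 0.00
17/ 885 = 0.02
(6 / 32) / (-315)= -1 / 1680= -0.00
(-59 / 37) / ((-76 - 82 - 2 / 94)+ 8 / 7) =19411 / 1909681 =0.01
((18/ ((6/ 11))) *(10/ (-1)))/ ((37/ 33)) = -10890/ 37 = -294.32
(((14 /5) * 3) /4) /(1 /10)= 21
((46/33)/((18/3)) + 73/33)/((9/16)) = 4.35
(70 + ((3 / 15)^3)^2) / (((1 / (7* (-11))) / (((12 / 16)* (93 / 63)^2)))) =-11562041821 / 1312500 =-8809.17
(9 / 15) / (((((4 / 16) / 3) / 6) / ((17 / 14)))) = 1836 / 35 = 52.46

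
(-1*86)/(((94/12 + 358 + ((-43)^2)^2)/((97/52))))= -12513/266695013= -0.00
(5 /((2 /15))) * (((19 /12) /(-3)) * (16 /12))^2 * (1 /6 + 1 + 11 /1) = 658825 /2916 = 225.93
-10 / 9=-1.11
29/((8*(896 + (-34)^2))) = 29/16416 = 0.00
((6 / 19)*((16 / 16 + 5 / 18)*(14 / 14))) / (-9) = -23 / 513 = -0.04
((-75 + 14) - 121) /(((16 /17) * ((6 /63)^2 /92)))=-15691221 /8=-1961402.62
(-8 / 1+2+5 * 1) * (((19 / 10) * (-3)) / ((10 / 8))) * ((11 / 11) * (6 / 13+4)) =20.34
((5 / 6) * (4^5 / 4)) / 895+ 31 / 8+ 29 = 142255 / 4296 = 33.11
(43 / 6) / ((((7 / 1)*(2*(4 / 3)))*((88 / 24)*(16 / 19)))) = 2451 / 19712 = 0.12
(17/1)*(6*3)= 306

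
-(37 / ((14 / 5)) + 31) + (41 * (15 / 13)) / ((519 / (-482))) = -2775471 / 31486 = -88.15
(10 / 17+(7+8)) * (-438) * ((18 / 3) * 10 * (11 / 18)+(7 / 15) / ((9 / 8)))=-38736428 / 153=-253179.27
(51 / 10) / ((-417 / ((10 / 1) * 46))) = -782 / 139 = -5.63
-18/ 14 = -9/ 7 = -1.29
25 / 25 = 1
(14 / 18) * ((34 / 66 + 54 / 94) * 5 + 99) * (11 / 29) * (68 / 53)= 77111524 / 1950453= 39.54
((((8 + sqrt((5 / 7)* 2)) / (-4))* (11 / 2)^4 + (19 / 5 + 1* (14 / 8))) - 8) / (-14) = 150.43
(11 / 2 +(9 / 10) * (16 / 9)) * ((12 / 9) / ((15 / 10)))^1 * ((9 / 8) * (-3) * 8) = -852 / 5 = -170.40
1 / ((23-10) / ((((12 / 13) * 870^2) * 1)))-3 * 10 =9077730 / 169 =53714.38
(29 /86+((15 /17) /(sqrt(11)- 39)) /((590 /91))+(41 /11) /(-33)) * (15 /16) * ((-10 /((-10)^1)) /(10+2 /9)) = 93933319563 /4639802638592- 7371 * sqrt(11) /891755264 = 0.02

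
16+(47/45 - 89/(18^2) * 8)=6013/405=14.85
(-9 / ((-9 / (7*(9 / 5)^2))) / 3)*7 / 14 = 189 / 50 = 3.78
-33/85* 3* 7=-693/85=-8.15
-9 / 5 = -1.80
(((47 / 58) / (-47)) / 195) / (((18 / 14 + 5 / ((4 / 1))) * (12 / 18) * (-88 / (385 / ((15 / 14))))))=343 / 1606020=0.00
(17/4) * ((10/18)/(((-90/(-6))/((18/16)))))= 17/96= 0.18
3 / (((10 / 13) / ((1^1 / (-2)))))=-39 / 20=-1.95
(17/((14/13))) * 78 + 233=10250/7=1464.29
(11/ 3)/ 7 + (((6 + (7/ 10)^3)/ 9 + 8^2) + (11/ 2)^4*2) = 29851819/ 15750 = 1895.35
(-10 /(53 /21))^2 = 44100 /2809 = 15.70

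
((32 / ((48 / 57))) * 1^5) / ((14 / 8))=152 / 7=21.71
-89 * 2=-178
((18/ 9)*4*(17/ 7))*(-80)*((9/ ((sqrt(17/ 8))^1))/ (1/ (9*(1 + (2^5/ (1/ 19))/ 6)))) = -10609920*sqrt(34)/ 7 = -8837990.45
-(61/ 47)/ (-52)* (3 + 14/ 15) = 3599/ 36660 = 0.10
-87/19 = -4.58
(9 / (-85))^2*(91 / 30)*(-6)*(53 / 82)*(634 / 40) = -123840171 / 59245000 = -2.09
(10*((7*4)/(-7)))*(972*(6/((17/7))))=-1632960/17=-96056.47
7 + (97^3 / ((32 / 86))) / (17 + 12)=39248187 / 464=84586.61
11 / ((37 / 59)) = 649 / 37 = 17.54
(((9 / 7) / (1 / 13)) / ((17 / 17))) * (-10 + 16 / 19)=-20358 / 133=-153.07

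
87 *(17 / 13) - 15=1284 / 13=98.77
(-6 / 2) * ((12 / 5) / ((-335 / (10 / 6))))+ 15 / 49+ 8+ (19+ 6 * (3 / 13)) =6130104 / 213395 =28.73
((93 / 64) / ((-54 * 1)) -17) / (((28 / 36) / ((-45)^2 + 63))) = -5119515 / 112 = -45709.96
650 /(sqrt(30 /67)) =65 * sqrt(2010) /3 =971.38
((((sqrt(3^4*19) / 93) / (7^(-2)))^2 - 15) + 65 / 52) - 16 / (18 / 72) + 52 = 1543301 / 3844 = 401.48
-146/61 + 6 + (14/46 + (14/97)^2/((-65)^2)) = 218125123163/55773494075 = 3.91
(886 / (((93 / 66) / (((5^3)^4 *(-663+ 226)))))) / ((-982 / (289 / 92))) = 214592591996.15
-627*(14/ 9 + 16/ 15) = -24662/ 15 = -1644.13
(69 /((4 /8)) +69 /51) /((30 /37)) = 87653 /510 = 171.87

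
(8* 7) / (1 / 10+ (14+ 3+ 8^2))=560 / 811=0.69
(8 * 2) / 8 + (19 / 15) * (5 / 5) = 49 / 15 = 3.27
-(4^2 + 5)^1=-21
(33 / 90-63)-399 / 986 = -466166 / 7395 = -63.04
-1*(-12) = 12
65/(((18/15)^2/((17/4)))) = 27625/144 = 191.84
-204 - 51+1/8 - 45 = -2399/8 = -299.88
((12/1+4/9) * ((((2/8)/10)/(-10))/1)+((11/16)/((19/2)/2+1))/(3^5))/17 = -0.00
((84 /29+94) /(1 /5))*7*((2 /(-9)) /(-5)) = 150.73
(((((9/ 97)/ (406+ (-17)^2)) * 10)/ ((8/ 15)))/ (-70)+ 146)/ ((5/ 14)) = 110236981/ 269660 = 408.80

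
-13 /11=-1.18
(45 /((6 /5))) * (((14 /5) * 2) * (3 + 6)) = 1890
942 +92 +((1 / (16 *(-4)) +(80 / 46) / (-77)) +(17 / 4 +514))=175933893 / 113344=1552.21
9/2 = 4.50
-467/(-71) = 467/71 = 6.58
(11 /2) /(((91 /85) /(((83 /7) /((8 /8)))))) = 77605 /1274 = 60.91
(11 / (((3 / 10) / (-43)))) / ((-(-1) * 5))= -946 / 3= -315.33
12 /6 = 2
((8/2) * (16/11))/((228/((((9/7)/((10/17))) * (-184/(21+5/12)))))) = -900864/1879955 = -0.48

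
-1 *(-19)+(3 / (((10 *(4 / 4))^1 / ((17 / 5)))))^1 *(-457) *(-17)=397169 / 50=7943.38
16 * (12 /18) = 32 /3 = 10.67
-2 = -2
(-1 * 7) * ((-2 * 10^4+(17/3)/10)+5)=4198831/30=139961.03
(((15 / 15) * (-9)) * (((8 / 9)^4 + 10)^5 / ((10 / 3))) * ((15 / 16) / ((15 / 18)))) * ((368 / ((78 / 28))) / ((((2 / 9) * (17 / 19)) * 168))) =-6915107046879052183171828 / 4252681333414975095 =-1626058.13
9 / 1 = 9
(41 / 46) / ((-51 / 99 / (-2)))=1353 / 391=3.46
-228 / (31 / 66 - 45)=15048 / 2939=5.12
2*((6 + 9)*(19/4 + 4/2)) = 405/2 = 202.50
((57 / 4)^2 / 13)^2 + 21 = 11464545 / 43264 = 264.99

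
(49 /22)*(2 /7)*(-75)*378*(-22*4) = 1587600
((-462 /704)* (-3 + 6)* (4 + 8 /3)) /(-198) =35 /528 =0.07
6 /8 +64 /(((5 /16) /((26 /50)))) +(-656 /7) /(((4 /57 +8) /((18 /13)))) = 95406539 /1046500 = 91.17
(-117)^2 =13689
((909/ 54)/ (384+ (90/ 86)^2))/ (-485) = -186749/ 2072039310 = -0.00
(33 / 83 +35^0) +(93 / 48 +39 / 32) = 12095 / 2656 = 4.55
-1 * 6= -6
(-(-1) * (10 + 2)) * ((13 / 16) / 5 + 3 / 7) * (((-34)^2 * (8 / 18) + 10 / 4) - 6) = 608047 / 168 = 3619.33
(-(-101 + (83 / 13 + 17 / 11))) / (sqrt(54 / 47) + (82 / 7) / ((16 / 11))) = 1436200808 / 122076539 - 125211072 * sqrt(282) / 1342841929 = 10.20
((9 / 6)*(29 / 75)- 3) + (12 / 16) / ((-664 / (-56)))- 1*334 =-2791761 / 8300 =-336.36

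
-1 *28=-28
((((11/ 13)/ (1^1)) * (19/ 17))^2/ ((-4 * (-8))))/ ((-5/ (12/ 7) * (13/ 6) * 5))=-393129/ 444453100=-0.00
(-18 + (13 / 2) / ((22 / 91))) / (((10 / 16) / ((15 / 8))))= 1173 / 44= 26.66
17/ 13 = 1.31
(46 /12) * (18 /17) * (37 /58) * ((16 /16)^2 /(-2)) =-2553 /1972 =-1.29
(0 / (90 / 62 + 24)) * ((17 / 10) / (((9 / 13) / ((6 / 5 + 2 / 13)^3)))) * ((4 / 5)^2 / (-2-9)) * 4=0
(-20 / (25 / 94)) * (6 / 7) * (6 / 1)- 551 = -32821 / 35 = -937.74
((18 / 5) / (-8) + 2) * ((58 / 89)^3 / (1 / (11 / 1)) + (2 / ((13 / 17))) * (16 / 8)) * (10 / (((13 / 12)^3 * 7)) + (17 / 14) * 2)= 32108278714773 / 704711686315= 45.56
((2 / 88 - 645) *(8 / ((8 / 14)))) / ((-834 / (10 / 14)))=141895 / 18348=7.73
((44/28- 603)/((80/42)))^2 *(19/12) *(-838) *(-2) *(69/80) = 292080229407/1280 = 228187679.22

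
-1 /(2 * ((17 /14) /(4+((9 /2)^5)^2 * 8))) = -24407494391 /2176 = -11216679.41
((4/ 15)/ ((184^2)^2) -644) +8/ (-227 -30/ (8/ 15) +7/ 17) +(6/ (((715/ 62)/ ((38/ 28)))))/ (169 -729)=-621779286325745483543/ 965451492983577600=-644.03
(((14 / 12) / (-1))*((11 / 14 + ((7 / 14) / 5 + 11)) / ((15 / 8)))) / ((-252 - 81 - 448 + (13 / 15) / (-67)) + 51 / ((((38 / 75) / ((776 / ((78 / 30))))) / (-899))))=13768768 / 50284338916845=0.00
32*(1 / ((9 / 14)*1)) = 448 / 9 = 49.78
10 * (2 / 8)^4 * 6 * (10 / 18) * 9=75 / 64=1.17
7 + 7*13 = 98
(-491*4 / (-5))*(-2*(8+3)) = -43208 / 5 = -8641.60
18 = 18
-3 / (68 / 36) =-27 / 17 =-1.59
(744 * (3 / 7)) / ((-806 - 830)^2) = 279 / 2341934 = 0.00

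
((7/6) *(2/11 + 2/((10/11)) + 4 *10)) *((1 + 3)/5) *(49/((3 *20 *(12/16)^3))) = 2842784/37125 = 76.57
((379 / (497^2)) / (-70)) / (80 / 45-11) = 3411 / 1435122290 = 0.00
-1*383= -383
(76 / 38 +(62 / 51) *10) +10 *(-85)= -42628 / 51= -835.84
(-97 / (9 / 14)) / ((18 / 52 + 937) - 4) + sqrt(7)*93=-35308 / 218403 + 93*sqrt(7)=245.89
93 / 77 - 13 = -11.79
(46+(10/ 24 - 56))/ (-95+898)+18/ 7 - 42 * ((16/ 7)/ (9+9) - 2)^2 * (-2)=25778477/ 86724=297.25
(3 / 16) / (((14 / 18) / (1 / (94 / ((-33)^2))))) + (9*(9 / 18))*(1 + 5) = 29.79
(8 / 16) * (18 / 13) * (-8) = -72 / 13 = -5.54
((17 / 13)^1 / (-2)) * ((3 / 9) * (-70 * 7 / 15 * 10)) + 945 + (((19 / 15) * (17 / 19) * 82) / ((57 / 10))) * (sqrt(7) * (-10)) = 118895 / 117-27880 * sqrt(7) / 171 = 584.83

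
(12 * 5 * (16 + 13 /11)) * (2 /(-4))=-515.45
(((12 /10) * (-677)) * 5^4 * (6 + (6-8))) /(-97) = 2031000 /97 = 20938.14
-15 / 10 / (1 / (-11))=33 / 2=16.50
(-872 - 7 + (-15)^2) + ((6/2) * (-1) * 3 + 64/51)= -33749/51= -661.75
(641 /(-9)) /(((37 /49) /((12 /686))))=-1282 /777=-1.65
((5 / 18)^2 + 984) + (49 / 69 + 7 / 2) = 7364717 / 7452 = 988.29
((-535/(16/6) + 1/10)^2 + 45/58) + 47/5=1866228949/46400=40220.45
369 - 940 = -571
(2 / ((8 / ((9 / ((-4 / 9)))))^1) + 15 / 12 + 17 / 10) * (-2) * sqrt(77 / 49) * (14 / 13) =13 * sqrt(77) / 20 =5.70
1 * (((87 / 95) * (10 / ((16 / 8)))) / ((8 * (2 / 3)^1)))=261 / 304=0.86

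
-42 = -42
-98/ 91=-14/ 13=-1.08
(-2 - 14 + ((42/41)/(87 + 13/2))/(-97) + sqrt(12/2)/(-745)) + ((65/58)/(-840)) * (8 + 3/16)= -1856409997669/115945648896 - sqrt(6)/745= -16.01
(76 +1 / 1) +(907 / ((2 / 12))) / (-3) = -1737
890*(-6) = -5340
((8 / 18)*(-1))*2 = -8 / 9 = -0.89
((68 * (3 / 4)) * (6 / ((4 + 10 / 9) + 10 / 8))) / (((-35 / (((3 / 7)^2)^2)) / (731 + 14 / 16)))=-130609827 / 3848803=-33.94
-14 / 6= -7 / 3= -2.33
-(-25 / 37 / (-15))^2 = -25 / 12321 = -0.00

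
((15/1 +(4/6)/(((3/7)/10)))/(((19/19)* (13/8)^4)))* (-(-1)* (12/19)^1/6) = 2252800/4883931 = 0.46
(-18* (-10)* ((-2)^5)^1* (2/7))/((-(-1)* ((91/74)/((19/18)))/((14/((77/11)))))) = -1799680/637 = -2825.24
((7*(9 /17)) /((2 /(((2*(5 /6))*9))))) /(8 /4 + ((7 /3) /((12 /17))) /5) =85050 /8143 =10.44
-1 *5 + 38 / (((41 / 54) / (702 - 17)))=1405415 / 41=34278.41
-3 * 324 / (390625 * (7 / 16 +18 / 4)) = -15552 / 30859375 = -0.00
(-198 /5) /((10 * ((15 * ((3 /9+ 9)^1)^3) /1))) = -891 /2744000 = -0.00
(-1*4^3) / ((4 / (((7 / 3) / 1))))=-112 / 3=-37.33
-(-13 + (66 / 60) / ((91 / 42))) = 812 / 65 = 12.49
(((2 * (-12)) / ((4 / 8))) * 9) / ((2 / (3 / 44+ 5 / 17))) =-14634 / 187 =-78.26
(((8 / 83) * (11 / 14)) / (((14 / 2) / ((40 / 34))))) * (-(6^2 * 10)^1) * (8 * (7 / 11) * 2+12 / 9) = -3648000 / 69139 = -52.76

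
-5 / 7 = -0.71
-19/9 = -2.11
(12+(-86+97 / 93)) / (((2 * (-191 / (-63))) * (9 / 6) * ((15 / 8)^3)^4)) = -652766309515264 / 153645613330078125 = -0.00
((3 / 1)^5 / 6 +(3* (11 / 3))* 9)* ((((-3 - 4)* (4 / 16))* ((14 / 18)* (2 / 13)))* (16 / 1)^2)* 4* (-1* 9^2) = 31497984 / 13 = 2422921.85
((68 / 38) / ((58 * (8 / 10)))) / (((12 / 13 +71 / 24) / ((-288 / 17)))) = -112320 / 667261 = -0.17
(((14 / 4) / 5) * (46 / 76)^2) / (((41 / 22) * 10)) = 40733 / 2960200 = 0.01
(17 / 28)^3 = 4913 / 21952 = 0.22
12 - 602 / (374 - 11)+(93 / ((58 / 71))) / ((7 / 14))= 2505755 / 10527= 238.03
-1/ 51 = -0.02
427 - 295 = 132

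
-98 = -98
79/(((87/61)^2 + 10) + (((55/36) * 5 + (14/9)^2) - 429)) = -95242716/490568981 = -0.19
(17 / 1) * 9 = 153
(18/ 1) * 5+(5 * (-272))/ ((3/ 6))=-2630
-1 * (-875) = 875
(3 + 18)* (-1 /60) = -0.35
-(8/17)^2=-64/289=-0.22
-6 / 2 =-3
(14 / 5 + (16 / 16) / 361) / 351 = 0.01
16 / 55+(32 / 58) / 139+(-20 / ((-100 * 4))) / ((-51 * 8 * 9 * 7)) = 1344330895 / 4558964256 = 0.29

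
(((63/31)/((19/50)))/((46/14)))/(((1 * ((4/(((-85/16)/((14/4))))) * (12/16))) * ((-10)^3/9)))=3213/433504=0.01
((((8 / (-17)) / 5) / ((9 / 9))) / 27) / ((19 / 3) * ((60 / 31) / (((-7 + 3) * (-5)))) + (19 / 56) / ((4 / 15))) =-55552 / 30043845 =-0.00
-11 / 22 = -0.50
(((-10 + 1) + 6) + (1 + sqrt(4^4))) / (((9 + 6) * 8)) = 0.12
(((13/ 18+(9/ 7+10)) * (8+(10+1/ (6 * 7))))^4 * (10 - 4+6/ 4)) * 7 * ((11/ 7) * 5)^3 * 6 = 1431519614056838270150768181875/ 4270049530419456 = 335246606358736.33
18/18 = 1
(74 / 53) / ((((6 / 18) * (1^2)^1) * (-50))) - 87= -115386 / 1325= -87.08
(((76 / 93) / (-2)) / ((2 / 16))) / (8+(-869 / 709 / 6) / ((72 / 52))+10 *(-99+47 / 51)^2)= -2242436544 / 65995147008481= -0.00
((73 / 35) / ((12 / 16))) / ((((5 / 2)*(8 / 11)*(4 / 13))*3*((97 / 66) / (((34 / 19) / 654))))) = 1952093 / 632794050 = 0.00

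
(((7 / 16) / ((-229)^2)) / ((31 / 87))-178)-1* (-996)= 21276782657 / 26010736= 818.00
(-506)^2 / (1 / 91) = 23299276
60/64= 15/16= 0.94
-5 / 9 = -0.56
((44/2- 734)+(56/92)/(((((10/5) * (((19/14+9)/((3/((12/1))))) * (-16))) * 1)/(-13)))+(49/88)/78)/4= -32596810457/183131520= -178.00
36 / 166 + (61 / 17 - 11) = -10152 / 1411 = -7.19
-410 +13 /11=-4497 /11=-408.82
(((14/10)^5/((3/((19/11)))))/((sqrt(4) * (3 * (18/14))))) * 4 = 1.61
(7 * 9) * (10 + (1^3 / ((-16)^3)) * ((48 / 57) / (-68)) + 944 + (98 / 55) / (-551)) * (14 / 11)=221946683464611 / 2901521920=76493.20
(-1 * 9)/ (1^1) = -9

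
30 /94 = 15 /47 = 0.32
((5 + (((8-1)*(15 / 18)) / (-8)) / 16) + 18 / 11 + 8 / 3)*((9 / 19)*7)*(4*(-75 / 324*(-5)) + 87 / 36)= 138869563 / 642048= 216.29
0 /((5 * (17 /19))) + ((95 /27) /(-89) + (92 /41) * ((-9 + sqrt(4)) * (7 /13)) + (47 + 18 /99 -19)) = 277330741 /14088789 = 19.68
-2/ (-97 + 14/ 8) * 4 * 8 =256/ 381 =0.67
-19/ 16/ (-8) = 19/ 128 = 0.15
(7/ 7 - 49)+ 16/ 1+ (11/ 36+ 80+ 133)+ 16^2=15743/ 36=437.31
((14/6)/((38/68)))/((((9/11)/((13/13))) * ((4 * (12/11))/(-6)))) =-14399/2052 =-7.02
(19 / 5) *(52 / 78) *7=266 / 15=17.73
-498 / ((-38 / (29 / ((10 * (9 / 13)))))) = 31291 / 570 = 54.90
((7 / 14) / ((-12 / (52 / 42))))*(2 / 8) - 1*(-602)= 606803 / 1008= 601.99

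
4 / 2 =2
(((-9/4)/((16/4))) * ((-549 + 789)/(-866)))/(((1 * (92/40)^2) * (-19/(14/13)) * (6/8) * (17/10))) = -1260000/961810343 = -0.00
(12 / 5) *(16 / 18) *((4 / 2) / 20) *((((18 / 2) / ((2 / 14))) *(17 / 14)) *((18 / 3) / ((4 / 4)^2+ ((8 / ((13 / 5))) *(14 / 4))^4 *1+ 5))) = 34958664 / 4804142075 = 0.01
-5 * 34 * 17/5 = -578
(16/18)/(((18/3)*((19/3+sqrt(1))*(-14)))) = -1/693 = -0.00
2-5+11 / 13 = -28 / 13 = -2.15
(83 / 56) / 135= 83 / 7560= 0.01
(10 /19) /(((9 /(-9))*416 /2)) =-5 /1976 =-0.00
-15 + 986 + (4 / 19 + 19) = 18814 / 19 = 990.21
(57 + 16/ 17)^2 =970225/ 289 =3357.18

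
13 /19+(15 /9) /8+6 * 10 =27767 /456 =60.89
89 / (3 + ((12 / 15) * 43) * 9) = 445 / 1563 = 0.28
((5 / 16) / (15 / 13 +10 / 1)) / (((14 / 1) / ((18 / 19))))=117 / 61712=0.00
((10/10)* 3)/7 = 3/7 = 0.43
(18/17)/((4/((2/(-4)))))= -9/68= -0.13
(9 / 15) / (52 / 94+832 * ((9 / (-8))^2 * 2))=141 / 495040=0.00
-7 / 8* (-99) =693 / 8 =86.62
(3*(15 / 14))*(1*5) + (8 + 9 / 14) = 173 / 7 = 24.71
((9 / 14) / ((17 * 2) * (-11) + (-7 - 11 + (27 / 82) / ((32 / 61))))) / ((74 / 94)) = -0.00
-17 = -17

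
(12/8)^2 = 9/4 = 2.25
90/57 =30/19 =1.58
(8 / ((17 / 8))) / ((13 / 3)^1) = 192 / 221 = 0.87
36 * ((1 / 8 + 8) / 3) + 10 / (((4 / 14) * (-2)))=80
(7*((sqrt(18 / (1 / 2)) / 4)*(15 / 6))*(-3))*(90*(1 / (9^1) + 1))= -7875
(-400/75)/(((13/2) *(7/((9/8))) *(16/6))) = -9/182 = -0.05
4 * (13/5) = 52/5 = 10.40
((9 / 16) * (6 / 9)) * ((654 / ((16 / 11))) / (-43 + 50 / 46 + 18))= -22563 / 3200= -7.05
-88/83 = -1.06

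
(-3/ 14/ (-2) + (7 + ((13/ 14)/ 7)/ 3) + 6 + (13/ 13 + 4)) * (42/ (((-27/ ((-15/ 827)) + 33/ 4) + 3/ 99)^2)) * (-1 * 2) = -4649158800/ 6832191936367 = -0.00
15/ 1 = 15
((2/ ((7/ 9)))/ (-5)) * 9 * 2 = -324/ 35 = -9.26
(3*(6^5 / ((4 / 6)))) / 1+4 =34996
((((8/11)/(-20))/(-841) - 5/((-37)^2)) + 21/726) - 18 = -25040676919/1393108090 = -17.97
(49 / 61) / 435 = 49 / 26535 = 0.00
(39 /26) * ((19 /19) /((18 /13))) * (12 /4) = 13 /4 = 3.25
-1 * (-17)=17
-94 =-94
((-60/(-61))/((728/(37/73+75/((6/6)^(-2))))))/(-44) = -795/342881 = -0.00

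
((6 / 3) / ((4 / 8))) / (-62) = -2 / 31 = -0.06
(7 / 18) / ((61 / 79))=553 / 1098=0.50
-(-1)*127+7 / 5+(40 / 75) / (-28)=2696 / 21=128.38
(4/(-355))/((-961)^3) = 4/315063806755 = 0.00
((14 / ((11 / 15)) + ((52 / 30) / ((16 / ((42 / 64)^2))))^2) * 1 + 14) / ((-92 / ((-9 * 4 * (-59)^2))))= 19133586283692699 / 424463564800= 45077.10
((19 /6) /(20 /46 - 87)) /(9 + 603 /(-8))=1748 /3171663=0.00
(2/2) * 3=3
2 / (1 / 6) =12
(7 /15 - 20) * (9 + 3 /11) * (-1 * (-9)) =-89658 /55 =-1630.15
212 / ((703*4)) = 53 / 703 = 0.08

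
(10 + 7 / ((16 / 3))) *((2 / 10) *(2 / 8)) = 181 / 320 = 0.57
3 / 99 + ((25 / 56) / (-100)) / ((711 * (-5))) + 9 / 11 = 7432331 / 8759520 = 0.85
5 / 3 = 1.67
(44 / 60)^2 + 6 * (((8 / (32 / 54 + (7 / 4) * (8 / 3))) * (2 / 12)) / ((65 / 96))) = 578243 / 207675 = 2.78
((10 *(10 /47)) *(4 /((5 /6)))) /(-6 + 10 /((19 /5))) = -285 /94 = -3.03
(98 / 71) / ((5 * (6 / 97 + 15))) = 9506 / 518655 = 0.02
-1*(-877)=877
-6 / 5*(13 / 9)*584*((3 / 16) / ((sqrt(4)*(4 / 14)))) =-6643 / 20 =-332.15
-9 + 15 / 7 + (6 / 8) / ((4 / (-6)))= -447 / 56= -7.98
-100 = -100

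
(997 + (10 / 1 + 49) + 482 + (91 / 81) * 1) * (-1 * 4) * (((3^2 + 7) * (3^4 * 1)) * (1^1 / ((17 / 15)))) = -7040131.76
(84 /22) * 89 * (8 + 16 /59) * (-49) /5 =-89383056 /3245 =-27544.86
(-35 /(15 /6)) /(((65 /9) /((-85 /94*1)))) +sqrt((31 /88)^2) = 113189 /53768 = 2.11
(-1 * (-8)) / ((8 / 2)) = 2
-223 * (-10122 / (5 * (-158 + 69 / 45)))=-2885.22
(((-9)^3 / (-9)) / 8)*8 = 81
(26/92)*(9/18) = 13/92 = 0.14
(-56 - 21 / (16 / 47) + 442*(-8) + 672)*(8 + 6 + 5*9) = -2814713 / 16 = -175919.56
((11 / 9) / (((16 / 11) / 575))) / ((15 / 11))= 153065 / 432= 354.32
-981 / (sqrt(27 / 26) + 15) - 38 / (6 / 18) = -116268 / 647 + 327*sqrt(78) / 647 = -175.24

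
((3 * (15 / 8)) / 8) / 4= 45 / 256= 0.18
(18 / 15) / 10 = 3 / 25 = 0.12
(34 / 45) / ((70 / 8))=136 / 1575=0.09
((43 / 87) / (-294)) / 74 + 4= 7571045 / 1892772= 4.00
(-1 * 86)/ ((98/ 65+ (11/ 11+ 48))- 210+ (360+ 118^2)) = -130/ 21351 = -0.01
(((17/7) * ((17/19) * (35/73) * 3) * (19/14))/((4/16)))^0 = 1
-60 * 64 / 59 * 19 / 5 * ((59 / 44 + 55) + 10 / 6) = -9310912 / 649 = -14346.55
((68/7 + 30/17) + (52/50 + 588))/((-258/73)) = -65208856/383775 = -169.91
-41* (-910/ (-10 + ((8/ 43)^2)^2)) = -1555554455/ 416877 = -3731.45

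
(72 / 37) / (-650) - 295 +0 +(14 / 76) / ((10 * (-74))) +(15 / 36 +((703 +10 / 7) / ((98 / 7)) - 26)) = -72617994419 / 268686600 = -270.27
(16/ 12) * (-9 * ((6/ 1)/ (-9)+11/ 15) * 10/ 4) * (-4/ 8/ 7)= 1/ 7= 0.14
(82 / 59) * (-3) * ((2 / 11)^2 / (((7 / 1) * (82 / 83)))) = -996 / 49973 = -0.02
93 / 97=0.96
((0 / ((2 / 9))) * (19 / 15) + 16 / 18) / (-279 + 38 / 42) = -7 / 2190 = -0.00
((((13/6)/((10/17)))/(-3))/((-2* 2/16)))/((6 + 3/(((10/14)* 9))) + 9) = 221/696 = 0.32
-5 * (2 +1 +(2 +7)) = -60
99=99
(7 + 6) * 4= 52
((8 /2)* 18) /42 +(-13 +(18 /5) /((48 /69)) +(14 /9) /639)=-9836041 /1610280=-6.11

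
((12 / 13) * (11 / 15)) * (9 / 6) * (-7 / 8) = -231 / 260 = -0.89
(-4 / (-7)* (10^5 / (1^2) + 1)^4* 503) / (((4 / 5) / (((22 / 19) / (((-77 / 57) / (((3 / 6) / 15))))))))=-50302012030180201200503 / 49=-1026571674085310228581.69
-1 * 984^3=-952763904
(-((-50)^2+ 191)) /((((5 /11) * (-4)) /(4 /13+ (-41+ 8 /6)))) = -233013 /4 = -58253.25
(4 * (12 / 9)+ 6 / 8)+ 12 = 18.08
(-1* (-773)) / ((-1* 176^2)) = -0.02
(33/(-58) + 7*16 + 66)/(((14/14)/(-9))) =-92619/58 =-1596.88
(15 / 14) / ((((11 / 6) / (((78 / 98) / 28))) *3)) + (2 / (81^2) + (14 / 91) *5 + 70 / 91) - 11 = -85202381783 / 9010693692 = -9.46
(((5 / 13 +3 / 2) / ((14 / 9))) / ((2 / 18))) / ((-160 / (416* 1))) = -567 / 20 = -28.35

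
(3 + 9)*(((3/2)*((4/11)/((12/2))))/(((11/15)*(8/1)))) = 45/242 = 0.19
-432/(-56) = 54/7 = 7.71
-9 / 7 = -1.29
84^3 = 592704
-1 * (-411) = 411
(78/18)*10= 130/3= 43.33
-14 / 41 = -0.34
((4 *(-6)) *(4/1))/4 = -24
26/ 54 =13/ 27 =0.48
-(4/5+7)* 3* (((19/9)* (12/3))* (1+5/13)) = -273.60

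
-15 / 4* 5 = -75 / 4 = -18.75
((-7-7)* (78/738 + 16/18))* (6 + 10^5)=-513830828/369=-1392495.47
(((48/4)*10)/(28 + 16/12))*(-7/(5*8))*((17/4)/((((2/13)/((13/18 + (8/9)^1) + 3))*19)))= -128401/26752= -4.80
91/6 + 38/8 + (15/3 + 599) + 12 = 635.92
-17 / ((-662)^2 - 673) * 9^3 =-1377 / 48619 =-0.03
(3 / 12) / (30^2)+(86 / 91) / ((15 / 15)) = 309691 / 327600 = 0.95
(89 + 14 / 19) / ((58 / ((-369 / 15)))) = -41943 / 1102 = -38.06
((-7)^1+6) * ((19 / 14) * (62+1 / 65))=-76589 / 910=-84.16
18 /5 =3.60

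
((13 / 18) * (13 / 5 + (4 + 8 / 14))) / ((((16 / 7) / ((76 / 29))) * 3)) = 61997 / 31320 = 1.98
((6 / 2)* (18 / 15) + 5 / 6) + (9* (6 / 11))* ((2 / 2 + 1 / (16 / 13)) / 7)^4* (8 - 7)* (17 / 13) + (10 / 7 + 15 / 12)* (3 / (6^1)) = 979056539381 / 168759951360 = 5.80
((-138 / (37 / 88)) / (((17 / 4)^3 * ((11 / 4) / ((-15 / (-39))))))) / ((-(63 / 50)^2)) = 1177600000 / 3126451419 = 0.38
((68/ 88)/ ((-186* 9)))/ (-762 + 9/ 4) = 17/ 27980073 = 0.00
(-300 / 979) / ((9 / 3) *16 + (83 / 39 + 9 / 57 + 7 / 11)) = -222300 / 36941141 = -0.01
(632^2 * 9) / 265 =3594816 / 265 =13565.34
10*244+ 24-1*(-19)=2483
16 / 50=8 / 25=0.32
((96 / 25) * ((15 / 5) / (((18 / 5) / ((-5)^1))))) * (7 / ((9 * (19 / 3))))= -112 / 57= -1.96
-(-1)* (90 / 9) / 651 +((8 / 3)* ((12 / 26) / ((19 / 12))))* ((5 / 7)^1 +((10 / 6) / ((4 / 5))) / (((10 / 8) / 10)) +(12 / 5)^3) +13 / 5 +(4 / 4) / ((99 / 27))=461657872 / 17007375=27.14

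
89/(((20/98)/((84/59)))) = 183162/295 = 620.89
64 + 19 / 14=915 / 14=65.36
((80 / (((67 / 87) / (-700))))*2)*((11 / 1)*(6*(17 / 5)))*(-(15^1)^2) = 491974560000 / 67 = 7342903880.60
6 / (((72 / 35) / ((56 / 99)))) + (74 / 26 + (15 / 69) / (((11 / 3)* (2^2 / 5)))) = 1623353 / 355212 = 4.57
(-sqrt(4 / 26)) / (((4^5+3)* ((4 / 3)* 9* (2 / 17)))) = -0.00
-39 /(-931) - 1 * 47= -43718 /931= -46.96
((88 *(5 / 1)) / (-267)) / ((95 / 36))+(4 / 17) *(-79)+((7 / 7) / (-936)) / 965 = -498866706667 / 25965440280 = -19.21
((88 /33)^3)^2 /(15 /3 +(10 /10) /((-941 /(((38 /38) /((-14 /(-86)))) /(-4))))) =6906970112 /96069807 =71.90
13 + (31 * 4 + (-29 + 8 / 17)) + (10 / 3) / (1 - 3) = 5447 / 51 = 106.80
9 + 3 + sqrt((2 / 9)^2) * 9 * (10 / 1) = 32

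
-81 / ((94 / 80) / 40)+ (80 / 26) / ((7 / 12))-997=-16035209 / 4277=-3749.17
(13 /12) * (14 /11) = 91 /66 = 1.38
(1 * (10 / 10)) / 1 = 1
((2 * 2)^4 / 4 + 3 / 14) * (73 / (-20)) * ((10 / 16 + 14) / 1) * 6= -23035077 / 1120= -20567.03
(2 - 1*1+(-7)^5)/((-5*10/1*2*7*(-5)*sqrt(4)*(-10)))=8403/35000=0.24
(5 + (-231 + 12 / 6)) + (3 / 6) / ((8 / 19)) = -3565 / 16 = -222.81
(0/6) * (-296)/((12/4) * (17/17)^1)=0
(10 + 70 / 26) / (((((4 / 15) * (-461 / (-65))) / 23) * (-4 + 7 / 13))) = -82225 / 1844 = -44.59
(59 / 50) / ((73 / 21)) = 1239 / 3650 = 0.34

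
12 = 12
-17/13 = -1.31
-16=-16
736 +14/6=2215/3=738.33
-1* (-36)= 36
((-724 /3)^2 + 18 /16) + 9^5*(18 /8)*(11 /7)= 134579741 /504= 267023.30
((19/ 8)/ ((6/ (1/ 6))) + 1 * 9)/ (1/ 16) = 2611/ 18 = 145.06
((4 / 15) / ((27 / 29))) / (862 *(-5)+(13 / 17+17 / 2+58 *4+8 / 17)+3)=-3944 / 55978695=-0.00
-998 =-998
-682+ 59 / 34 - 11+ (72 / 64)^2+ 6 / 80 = -3753187 / 5440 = -689.92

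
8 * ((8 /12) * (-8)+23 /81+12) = 4504 /81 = 55.60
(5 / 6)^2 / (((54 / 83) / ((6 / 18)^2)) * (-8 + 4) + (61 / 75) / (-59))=-3060625 / 103287156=-0.03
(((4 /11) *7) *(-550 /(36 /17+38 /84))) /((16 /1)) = -34.05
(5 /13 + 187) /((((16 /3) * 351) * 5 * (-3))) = -203 /30420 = -0.01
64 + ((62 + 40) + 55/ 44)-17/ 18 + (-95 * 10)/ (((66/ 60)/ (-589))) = 508848.12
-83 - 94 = -177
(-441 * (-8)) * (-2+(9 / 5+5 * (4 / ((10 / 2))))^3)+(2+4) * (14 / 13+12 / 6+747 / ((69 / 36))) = 25551644208 / 37375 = 683656.03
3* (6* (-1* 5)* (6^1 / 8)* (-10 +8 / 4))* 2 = 1080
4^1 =4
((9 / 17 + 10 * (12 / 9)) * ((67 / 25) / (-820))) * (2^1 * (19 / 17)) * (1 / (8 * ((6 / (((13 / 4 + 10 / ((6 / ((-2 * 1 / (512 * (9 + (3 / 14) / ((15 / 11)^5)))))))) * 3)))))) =-705812137187353 / 34317613512192000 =-0.02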